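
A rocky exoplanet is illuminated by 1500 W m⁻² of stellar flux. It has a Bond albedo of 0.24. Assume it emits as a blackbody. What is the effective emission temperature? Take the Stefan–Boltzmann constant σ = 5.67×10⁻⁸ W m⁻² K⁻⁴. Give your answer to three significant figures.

Averaging over the sphere, the absorbed flux is S(1−α)/4 = 285.0 W m⁻².
Set σT⁴ = 285.0 → T = (285.0/σ)^(1/4) = 266.3 K.

266 K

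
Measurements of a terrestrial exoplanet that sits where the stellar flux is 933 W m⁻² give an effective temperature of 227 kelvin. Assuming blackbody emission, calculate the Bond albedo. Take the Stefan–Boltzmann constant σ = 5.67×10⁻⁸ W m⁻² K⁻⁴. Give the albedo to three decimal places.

0.355

From σT⁴ = S(1−α)/4 we invert for α: 1−α = 4σT⁴/S.
4σT⁴ = 4·5.67×10⁻⁸·(227)⁴ = 602.2 W m⁻².
1−α = 602.2/933.0 = 0.6455, so α = 0.3545.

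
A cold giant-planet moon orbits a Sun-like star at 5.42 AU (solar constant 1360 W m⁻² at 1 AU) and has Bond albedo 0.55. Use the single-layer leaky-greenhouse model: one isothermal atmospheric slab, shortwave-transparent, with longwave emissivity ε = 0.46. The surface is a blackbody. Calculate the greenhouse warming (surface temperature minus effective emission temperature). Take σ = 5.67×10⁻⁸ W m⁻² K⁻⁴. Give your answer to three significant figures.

6.61 K

By the inverse-square law, S = 1360/5.42² = 46.30 W m⁻².
Effective emission temperature (TOA balance): σT_e⁴ = S(1−α)/4 = 5.208 W m⁻² → T_e = 97.90 K.
Surface balance with a leaky layer gives σT_s⁴ = σT_e⁴·2/(2−ε), so T_s = T_e·[2/(2−0.46)]^(1/4) = 104.5 K.
T_s − T_e = 104.5 − 97.90 = 6.610 K.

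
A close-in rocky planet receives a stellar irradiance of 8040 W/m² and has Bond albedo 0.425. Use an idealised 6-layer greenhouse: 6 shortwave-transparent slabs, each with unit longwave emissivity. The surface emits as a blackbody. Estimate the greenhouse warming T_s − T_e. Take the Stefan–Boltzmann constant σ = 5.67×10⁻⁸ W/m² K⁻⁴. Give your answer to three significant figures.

The effective emission temperature is T_e = [S(1−α)/(4σ)]^¼ = 377.9 K.
T_s = (N+1)^(1/4)·T_e = 614.6 K.
Warming: T_s − T_e = 236.8 K.

237 K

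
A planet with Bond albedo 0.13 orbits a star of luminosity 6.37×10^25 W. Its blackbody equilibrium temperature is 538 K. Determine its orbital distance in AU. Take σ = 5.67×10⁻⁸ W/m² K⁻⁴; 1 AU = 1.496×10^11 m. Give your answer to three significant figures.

0.102 AU

The flux needed for this T is 4σT⁴/(1−0.13) = 21840 W/m².
Then d = [L/(4πS)]^(1/2) = 1.523×10^10 m, i.e. 0.1018 AU.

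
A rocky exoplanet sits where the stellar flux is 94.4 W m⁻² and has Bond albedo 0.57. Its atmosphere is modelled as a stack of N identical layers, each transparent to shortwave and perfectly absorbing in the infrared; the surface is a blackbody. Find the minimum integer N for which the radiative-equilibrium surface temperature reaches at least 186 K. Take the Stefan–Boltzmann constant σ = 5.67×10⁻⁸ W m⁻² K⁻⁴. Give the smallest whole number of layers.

6

The effective emission temperature is T_e = [S(1−α)/(4σ)]^¼ = 115.7 K.
T_s = (N+1)^(1/4)·T_e ≥ 186 K requires N+1 ≥ (T_s/T_e)⁴ = (186/115.7)⁴ = 6.687.
So N ≥ 5.687; the smallest integer is N = 6.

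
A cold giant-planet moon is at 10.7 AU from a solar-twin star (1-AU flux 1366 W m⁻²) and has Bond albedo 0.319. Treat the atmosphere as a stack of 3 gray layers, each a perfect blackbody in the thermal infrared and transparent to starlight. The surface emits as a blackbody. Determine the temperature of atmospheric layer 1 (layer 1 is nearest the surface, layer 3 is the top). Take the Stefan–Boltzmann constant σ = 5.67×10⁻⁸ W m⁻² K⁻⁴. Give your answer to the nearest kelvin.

102 K

By the inverse-square law, S = 1366/10.7² = 11.93 W m⁻².
Top-of-atmosphere balance: σT_e⁴ = S(1−α)/4 = 2.031 W m⁻² → T_e = 77.37 K.
Each opaque layer satisfies 2T_j⁴ = T_{j−1}⁴ + T_{j+1}⁴, giving T_k⁴ = (N+1−k)T_e⁴.
T_1 = (3)^(1/4)·77.37 = 101.8 K.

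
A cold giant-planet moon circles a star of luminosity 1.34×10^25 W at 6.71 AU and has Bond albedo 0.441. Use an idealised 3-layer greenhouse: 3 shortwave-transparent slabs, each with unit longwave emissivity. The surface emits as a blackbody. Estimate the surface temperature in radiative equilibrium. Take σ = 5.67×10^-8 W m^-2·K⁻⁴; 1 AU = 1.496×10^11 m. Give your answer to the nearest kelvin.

57 kelvin

d = 6.71 × 1.496×10^11 m = 1.004×10^12 m.
Spreading L over a sphere of radius d: S = 1.34×10^25/(4π·1.00×10^12²) = 1.058 W m^-2.
OLR = S(1−α)/4 = 0.1479 W m^-2; the top layer radiates at T_e = 40.19 K.
With N = 3 opaque layers, T_s = (N+1)^(1/4)·T_e = 4^(1/4)·40.19 = 56.83 K.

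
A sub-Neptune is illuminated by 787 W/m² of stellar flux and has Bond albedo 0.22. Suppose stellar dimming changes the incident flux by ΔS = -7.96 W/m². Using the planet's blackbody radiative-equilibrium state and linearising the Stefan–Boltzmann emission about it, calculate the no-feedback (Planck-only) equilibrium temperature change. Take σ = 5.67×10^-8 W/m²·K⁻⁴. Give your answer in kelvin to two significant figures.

-0.58 K

The baseline emission temperature is T_e = 228.1 K.
ΔF = Δ[S(1−α)]/4 = (1−0.22)·-7.96/4 = -1.552 W/m².
Planck response: λ_P = 4σT_e³ = 4·5.67×10⁻⁸·(228.1)³ = 2.691 W/m²/K.
Hence the no-feedback warming is ΔF/(4σT_e³) = -0.577 K.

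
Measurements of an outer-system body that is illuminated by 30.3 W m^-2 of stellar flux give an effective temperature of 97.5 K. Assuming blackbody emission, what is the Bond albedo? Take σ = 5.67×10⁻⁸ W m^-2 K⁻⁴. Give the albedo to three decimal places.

Rearranging the radiative balance, α = 1 − 4σT⁴/S.
σT⁴ = 5.124 W m^-2, so 4σT⁴ = 20.50 W m^-2.
1−α = 20.50/30.30 = 0.6764, so α = 0.3236.

0.324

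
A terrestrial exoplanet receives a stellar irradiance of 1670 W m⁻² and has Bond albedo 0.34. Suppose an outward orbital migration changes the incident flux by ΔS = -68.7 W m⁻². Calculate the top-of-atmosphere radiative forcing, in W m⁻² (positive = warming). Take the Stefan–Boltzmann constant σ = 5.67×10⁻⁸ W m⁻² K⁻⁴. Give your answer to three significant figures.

-11.3 W m⁻²

TOA radiative forcing: ΔF = (1−α)ΔS/4 = 0.66·(-68.7)/4 = -11.34 W m⁻².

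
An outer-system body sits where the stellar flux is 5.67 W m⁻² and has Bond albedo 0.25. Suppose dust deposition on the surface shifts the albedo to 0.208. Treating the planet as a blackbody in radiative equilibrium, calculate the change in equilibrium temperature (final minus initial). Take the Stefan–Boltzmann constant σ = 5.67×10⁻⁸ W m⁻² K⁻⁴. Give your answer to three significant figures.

0.903 K

With α = 0.25, T₁ = 65.80 K.
Final:   T₂ = [S(1−0.208)/(4σ)]^(1/4) = 66.71 K.
ΔT = T₂ − T₁ = 0.9025 K.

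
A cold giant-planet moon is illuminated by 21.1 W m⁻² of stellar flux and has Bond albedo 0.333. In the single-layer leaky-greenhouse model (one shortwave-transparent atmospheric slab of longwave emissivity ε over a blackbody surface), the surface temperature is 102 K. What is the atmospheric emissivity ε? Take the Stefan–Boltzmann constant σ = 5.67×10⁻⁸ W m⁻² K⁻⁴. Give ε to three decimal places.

Effective temperature: T_e = [S(1−α)/(4σ)]^(1/4) = 88.75 K.
T_s⁴ = T_e⁴·2/(2−ε) → ε = 2 − 2(T_e/T_s)⁴ = 2 − 2·(88.75/102)⁴ = 0.8534.

0.853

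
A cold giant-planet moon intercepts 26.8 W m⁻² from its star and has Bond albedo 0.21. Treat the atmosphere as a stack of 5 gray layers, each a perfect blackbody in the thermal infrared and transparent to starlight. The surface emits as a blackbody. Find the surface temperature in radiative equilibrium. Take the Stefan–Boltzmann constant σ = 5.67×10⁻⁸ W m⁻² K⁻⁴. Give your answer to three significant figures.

Top-of-atmosphere balance: σT_e⁴ = S(1−α)/4 = 5.293 W m⁻² → T_e = 98.29 K.
With N = 5 opaque layers, T_s = (N+1)^(1/4)·T_e = 6^(1/4)·98.29 = 153.8 K.

154 kelvin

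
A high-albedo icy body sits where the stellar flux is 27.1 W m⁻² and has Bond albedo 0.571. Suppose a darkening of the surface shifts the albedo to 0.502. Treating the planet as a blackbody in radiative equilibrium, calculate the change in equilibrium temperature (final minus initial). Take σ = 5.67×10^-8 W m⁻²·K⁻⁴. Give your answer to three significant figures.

3.21 K

Initial: T₁ = [S(1−0.571)/(4σ)]^(1/4) = 84.61 K.
After:  T₂ = [27.10·0.498/(4σ)]^(1/4) = 87.83 K.
ΔT = T₂ − T₁ = 3.214 K.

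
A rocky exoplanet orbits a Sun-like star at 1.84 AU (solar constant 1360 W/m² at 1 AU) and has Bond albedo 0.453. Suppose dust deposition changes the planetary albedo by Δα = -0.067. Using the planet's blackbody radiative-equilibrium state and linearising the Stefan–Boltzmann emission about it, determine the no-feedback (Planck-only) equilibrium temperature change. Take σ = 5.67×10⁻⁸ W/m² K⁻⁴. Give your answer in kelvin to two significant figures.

5.4 K

Flux at the orbit: S = 1360/(1.84)² = 401.7 W/m².
The baseline emission temperature is T_e = 176.4 K.
ΔF = −(S/4)Δα = −(401.7/4)×(-0.067) = 6.728 W/m².
Linearising σT⁴ gives d(σT⁴)/dT = 4σT_e³ = 1.245 W/m² per K.
Hence the no-feedback warming is ΔF/(4σT_e³) = 5.40 K.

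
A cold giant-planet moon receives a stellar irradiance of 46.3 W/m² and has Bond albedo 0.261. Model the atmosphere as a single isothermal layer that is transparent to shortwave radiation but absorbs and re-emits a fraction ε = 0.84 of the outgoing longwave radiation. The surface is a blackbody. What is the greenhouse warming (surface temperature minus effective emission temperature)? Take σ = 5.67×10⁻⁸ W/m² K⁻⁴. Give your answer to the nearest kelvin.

16 K

Effective emission temperature (TOA balance): σT_e⁴ = S(1−α)/4 = 8.554 W/m² → T_e = 110.8 K.
For a single slab of emissivity ε, T_s⁴ = 2T_e⁴/(2−ε); thus T_s = 110.8·(1.724)^(1/4) = 127.0 K.
T_s − T_e = 127.0 − 110.8 = 16.17 K.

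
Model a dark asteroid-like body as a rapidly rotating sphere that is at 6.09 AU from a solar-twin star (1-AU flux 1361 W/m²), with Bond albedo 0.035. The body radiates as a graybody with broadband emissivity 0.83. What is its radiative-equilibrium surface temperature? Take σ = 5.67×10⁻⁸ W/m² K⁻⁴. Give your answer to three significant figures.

Irradiance scales as 1/d², so S = 1361 W/m² × (1/6.09)² = 36.70 W/m².
Averaging over the sphere, the absorbed flux is S(1−α)/4 = 8.853 W/m².
Radiative balance εσT⁴ = 8.853 gives T = [8.853/(0.83·σ)]^(1/4) = 117.1 K.

117 kelvin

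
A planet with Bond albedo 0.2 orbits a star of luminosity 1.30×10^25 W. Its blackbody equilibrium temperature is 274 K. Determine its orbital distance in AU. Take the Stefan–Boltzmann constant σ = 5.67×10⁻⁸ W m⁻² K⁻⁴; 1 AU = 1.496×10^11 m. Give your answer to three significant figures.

0.170 AU

Energy balance gives S = 4σT⁴/(1−α) = 1598 W m⁻².
S = L/(4πd²) → d = √(L/4πS) = √(1.30×10^25/(4π·1598)) = 2.544×10^10 m = 0.1701 AU.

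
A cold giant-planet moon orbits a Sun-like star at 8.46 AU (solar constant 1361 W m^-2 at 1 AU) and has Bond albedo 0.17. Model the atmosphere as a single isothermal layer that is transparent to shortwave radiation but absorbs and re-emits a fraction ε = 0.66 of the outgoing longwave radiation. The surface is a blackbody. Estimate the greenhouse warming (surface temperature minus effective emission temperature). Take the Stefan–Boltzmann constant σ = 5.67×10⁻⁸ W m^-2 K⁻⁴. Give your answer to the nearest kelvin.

Irradiance scales as 1/d², so S = 1361 W m^-2 × (1/8.46)² = 19.02 W m^-2.
At the top of the atmosphere, σT_e⁴ = S(1−α)/4 = 3.946 W m^-2, giving T_e = 91.34 K.
The surface balance (absorbed SW + ε·downward IR = σT_s⁴) with T_a⁴ = T_s⁴/2 reduces to T_s = T_e·[2/(2−ε)]^¼ = 101.0 K.
Greenhouse warming: T_s − T_e = 9.618 K.

10 K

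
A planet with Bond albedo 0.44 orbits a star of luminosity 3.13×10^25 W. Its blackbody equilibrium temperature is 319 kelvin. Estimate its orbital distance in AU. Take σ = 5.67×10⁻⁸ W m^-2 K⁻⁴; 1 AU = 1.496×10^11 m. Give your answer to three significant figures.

The flux needed for this T is 4σT⁴/(1−0.44) = 4194 W m^-2.
From L = 4πd²S, d = √(3.13×10^25/(4π·4194)) = 2.437×10^10 m = 0.1629 AU.

0.163 AU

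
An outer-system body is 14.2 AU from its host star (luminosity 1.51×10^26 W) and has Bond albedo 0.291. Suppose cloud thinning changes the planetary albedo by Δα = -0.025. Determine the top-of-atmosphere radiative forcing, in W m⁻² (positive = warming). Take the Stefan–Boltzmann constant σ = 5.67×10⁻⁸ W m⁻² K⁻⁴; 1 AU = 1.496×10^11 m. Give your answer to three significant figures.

d = 14.2 × 1.496×10^11 m = 2.124×10^12 m.
S = L/(4πd²) = 2.663 W m⁻².
ΔF = −(S/4)Δα = −(2.663/4)×(-0.025) = 0.01664 W m⁻².

0.0166 W m⁻²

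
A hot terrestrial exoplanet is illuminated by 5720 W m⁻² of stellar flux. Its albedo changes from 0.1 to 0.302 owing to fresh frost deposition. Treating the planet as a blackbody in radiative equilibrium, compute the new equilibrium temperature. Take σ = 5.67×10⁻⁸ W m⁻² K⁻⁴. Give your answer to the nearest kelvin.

New equilibrium: T₂ = [(1−0.302)·5720/(4σ)]^(1/4) = 364.3 K.

364 K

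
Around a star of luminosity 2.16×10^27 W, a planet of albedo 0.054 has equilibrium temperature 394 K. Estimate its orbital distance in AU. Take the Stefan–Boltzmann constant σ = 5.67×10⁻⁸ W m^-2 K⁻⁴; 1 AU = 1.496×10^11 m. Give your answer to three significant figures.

1.15 AU

The flux needed for this T is 4σT⁴/(1−0.054) = 5777 W m^-2.
S = L/(4πd²) → d = √(L/4πS) = √(2.16×10^27/(4π·5777)) = 1.725×10^11 m = 1.153 AU.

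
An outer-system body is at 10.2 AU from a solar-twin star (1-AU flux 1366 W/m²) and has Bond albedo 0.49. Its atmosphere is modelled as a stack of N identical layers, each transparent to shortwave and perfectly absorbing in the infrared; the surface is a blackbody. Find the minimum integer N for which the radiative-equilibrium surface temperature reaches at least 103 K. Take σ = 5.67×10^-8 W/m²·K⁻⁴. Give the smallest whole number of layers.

By the inverse-square law, S = 1366/10.2² = 13.13 W/m².
Top-of-atmosphere balance: σT_e⁴ = S(1−α)/4 = 1.674 W/m² → T_e = 73.71 K.
Since T_s⁴ = (N+1)T_e⁴, we need N ≥ (T_s/T_e)⁴ − 1 = 2.812.
So N ≥ 2.812; the smallest integer is N = 3.

3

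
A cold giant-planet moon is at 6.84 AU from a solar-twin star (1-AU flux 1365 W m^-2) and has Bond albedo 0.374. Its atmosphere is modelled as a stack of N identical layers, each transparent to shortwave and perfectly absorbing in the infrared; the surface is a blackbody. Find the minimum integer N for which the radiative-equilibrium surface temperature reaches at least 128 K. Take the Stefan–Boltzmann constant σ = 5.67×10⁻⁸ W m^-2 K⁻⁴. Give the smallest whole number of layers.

Flux at the orbit: S = 1365/(6.84)² = 29.18 W m^-2.
The effective emission temperature is T_e = [S(1−α)/(4σ)]^¼ = 94.73 K.
Need (N+1)T_e⁴ ≥ T_s⁴, i.e. N+1 ≥ (128/94.73)⁴ = 3.333.
So N ≥ 2.333; the smallest integer is N = 3.

3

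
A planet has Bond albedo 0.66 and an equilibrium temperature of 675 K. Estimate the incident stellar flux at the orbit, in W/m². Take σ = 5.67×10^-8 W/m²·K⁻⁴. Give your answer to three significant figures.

1.38×10^5 W/m²

Invert the energy balance for S: S = 4σT⁴/(1−α).
σT⁴ = 5.67×10⁻⁸·(675)⁴ = 11770 W/m².
So S = 4×11770/(1−0.66) = 1.385×10^5 W/m².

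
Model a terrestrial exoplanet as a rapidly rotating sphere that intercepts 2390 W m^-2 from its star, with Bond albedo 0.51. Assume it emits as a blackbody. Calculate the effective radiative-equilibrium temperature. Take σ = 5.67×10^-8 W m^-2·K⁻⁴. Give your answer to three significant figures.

Averaging over the sphere, the absorbed flux is S(1−α)/4 = 292.8 W m^-2.
In equilibrium σT⁴ equals this, so T = 268.1 K.

268 kelvin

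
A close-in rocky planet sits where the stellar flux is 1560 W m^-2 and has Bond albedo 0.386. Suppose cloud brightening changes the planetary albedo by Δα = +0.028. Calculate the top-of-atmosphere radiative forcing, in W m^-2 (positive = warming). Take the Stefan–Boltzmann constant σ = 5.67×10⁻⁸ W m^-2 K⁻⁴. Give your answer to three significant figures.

ΔF = −(S/4)Δα = −(1560/4)×(+0.028) = -10.92 W m^-2.

-10.9 W m^-2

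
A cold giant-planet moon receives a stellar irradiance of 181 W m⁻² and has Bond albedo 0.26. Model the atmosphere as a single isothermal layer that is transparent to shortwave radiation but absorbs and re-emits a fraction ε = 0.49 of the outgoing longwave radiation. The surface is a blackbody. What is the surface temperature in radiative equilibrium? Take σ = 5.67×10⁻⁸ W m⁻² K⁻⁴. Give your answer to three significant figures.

The planet radiates to space at T_e = [S(1−α)/(4σ)]^(1/4) = 155.9 K.
For a single slab of emissivity ε, T_s⁴ = 2T_e⁴/(2−ε); thus T_s = 155.9·(1.325)^(1/4) = 167.2 K.

167 K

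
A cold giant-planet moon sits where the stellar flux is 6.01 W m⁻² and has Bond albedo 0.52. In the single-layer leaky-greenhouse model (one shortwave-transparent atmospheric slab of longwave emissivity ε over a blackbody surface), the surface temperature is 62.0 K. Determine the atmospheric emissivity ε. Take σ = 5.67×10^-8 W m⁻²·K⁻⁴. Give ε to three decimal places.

0.278

First, T_e = [6.010·(1−0.52)/(4σ)]^(1/4) = 59.72 K.
Since (2−ε)/2 = (T_e/T_s)⁴ = 0.8608, ε = 0.2784.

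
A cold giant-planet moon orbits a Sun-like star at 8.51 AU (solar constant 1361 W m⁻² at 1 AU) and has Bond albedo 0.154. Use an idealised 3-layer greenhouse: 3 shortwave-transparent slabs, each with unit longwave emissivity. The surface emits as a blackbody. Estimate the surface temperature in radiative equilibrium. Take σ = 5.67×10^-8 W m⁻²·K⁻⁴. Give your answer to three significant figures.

By the inverse-square law, S = 1361/8.51² = 18.79 W m⁻².
OLR = S(1−α)/4 = 3.975 W m⁻²; the top layer radiates at T_e = 91.50 K.
With N = 3 opaque layers, T_s = (N+1)^(1/4)·T_e = 4^(1/4)·91.50 = 129.4 K.

129 kelvin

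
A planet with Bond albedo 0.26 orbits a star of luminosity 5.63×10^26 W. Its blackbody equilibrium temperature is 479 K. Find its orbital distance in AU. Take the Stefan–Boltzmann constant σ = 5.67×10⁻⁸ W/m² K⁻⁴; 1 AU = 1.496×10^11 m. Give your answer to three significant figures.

0.352 AU

Required flux: S = 4σT⁴/(1−α) = 16130 W/m².
S = L/(4πd²) → d = √(L/4πS) = √(5.63×10^26/(4π·16130)) = 5.270×10^10 m = 0.3522 AU.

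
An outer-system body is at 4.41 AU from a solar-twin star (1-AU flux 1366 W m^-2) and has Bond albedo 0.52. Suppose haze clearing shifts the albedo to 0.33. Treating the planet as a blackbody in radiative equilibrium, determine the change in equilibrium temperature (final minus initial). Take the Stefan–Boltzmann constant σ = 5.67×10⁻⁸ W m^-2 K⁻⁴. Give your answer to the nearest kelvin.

10 K

Irradiance scales as 1/d², so S = 1366 W m^-2 × (1/4.41)² = 70.24 W m^-2.
Initial: T₁ = [S(1−0.52)/(4σ)]^(1/4) = 110.4 K.
After:  T₂ = [70.24·0.67/(4σ)]^(1/4) = 120.0 K.
Change: 120.0 − 110.4 = 9.601 K.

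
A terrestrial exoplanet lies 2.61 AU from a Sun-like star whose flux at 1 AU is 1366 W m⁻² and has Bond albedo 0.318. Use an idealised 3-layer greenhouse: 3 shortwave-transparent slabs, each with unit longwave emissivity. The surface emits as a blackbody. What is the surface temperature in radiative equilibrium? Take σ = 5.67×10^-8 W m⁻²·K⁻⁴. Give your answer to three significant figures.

222 K

Flux at the orbit: S = 1366/(2.61)² = 200.5 W m⁻².
The effective emission temperature is T_e = [S(1−α)/(4σ)]^¼ = 156.7 K.
Layer-by-layer balance gives σT_s⁴ = (N+1)σT_e⁴, so T_s = 4^¼·156.7 = 221.6 K.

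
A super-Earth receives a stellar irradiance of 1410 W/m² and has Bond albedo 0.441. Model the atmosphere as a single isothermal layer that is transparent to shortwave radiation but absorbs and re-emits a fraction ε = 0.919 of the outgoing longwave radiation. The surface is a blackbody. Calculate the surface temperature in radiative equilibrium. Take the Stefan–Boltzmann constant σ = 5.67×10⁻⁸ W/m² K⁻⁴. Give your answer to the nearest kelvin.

Effective emission temperature (TOA balance): σT_e⁴ = S(1−α)/4 = 197.0 W/m² → T_e = 242.8 K.
Surface balance with a leaky layer gives σT_s⁴ = σT_e⁴·2/(2−ε), so T_s = T_e·[2/(2−0.919)]^(1/4) = 283.2 K.

283 K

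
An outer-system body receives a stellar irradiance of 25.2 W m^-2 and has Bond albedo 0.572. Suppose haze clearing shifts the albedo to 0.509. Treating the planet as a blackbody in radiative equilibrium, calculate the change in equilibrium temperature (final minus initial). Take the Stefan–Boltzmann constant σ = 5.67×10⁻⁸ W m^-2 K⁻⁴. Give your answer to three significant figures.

Initial: T₁ = [S(1−0.572)/(4σ)]^(1/4) = 83.04 K.
Final:   T₂ = [S(1−0.509)/(4σ)]^(1/4) = 85.94 K.
ΔT = T₂ − T₁ = 2.900 K.

2.90 K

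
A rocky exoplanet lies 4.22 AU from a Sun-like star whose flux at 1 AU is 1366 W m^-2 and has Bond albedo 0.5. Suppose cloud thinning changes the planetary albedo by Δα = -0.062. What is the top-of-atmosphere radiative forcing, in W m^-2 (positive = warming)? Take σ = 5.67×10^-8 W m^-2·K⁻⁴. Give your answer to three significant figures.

1.19 W m^-2

Irradiance scales as 1/d², so S = 1366 W m^-2 × (1/4.22)² = 76.71 W m^-2.
TOA radiative forcing: ΔF = −S·Δα/4 = −76.71·(-0.062)/4 = 1.189 W m^-2.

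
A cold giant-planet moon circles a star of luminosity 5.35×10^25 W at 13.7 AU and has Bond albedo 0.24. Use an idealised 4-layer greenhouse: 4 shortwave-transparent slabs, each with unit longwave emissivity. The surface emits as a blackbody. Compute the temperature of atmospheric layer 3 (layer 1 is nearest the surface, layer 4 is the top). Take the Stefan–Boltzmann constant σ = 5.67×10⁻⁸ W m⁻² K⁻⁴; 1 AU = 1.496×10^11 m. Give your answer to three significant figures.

51.1 kelvin

d = 13.7 × 1.496×10^11 m = 2.050×10^12 m.
S = L/(4πd²) = 1.014 W m⁻².
Top-of-atmosphere balance: σT_e⁴ = S(1−α)/4 = 0.1926 W m⁻² → T_e = 42.93 K.
The net upward flux σT_e⁴ is constant between every pair of levels, so T_k⁴ = (N+1−k)T_e⁴.
With k = 3: T_3 = (4+1−3)^¼·42.93 K = 51.05 K.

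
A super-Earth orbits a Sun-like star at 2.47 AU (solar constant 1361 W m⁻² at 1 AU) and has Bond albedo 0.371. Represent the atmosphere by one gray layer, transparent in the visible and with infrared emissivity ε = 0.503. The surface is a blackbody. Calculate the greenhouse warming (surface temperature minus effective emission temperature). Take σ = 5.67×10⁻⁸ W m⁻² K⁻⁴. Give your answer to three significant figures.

By the inverse-square law, S = 1361/2.47² = 223.1 W m⁻².
At the top of the atmosphere, σT_e⁴ = S(1−α)/4 = 35.08 W m⁻², giving T_e = 157.7 K.
Surface balance with a leaky layer gives σT_s⁴ = σT_e⁴·2/(2−ε), so T_s = T_e·[2/(2−0.503)]^(1/4) = 169.6 K.
Greenhouse warming: T_s − T_e = 11.85 K.

11.8 K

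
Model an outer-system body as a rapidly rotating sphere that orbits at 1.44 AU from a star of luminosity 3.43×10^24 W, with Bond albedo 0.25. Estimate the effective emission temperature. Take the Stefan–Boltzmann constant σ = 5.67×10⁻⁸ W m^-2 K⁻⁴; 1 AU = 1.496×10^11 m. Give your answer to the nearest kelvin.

d = 1.44 × 1.496×10^11 m = 2.154×10^11 m.
S = L/(4πd²) = 5.882 W m^-2.
Absorbed flux (global mean): S(1−α)/4 = 5.882·0.75/4 = 1.103 W m^-2.
In equilibrium σT⁴ equals this, so T = 66.41 K.

66 K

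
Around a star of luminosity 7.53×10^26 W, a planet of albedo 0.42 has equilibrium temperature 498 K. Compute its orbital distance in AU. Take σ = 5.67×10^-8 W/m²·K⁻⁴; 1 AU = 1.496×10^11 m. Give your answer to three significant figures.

0.334 AU

The flux needed for this T is 4σT⁴/(1−0.42) = 24050 W/m².
S = L/(4πd²) → d = √(L/4πS) = √(7.53×10^26/(4π·24050)) = 4.991×10^10 m = 0.3337 AU.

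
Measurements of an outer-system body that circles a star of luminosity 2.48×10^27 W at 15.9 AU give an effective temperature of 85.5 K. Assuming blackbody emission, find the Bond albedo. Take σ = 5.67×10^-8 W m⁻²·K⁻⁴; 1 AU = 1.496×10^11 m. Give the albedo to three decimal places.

0.653

d = 15.9 × 1.496×10^11 m = 2.379×10^12 m.
Flux at the orbit: S = L/(4πd²) = 2.48×10^27/(4π·(2.38×10^12)²) = 34.88 W m⁻².
Energy balance: S(1−α)/4 = σT⁴, so 1−α = 4σT⁴/S.
σT⁴ = 3.030 W m⁻², so 4σT⁴ = 12.12 W m⁻².
1−α = 12.12/34.88 = 0.3475, so α = 0.6525.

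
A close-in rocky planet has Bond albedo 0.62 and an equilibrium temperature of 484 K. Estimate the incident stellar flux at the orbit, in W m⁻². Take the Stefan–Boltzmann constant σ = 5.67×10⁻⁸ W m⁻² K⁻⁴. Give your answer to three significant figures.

Invert the energy balance for S: S = 4σT⁴/(1−α).
σT⁴ = 5.67×10⁻⁸·(484)⁴ = 3111 W m⁻².
So S = 4×3111/(1−0.62) = 32750 W m⁻².

32800 W m⁻²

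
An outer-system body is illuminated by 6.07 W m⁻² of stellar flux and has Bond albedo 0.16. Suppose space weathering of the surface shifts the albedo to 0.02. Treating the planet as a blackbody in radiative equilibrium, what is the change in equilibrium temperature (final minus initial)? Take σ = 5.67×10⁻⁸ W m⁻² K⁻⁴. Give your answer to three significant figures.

2.71 K

Initial: T₁ = [S(1−0.16)/(4σ)]^(1/4) = 68.86 K.
Final:   T₂ = [S(1−0.02)/(4σ)]^(1/4) = 71.56 K.
Change: 71.56 − 68.86 = 2.705 K.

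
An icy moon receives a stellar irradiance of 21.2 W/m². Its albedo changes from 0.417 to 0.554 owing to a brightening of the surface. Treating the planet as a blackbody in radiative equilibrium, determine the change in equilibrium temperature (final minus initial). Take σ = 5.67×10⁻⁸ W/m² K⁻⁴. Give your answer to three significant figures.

-5.57 kelvin

With α = 0.417, T₁ = 85.92 K.
Final:   T₂ = [S(1−0.554)/(4σ)]^(1/4) = 80.35 K.
ΔT = T₂ − T₁ = -5.565 K.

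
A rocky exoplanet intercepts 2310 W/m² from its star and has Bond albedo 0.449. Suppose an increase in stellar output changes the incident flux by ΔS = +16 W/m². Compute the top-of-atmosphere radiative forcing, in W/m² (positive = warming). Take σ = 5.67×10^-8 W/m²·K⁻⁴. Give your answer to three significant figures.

2.20 W/m²

ΔF = Δ[S(1−α)]/4 = (1−0.449)·+16/4 = 2.204 W/m².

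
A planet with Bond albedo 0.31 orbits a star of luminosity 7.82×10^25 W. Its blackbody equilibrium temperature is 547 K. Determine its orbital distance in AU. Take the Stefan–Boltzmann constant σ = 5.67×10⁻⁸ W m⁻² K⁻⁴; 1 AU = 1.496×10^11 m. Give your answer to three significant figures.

0.0972 AU

Energy balance gives S = 4σT⁴/(1−α) = 29430 W m⁻².
From L = 4πd²S, d = √(7.82×10^25/(4π·29430)) = 1.454×10^10 m = 0.09721 AU.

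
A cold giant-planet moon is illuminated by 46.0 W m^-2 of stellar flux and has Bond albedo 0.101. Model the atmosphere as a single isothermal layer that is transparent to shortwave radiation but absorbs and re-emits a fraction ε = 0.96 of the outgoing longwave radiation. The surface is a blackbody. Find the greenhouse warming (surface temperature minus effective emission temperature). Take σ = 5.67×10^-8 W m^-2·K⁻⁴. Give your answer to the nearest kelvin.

21 kelvin

The planet radiates to space at T_e = [S(1−α)/(4σ)]^(1/4) = 116.2 K.
For a single slab of emissivity ε, T_s⁴ = 2T_e⁴/(2−ε); thus T_s = 116.2·(1.923)^(1/4) = 136.8 K.
T_s − T_e = 136.8 − 116.2 = 20.64 K.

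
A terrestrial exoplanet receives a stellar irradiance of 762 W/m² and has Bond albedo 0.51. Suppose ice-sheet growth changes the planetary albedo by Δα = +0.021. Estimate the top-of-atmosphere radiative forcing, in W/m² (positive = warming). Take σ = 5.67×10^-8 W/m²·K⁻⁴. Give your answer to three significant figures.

TOA radiative forcing: ΔF = −S·Δα/4 = −762.0·(+0.021)/4 = -4.001 W/m².

-4.00 W/m²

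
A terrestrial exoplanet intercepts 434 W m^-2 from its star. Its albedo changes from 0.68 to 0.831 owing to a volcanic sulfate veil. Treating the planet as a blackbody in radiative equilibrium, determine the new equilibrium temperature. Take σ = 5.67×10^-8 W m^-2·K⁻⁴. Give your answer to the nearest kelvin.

134 kelvin

New equilibrium: T₂ = [(1−0.831)·434.0/(4σ)]^(1/4) = 134.1 K.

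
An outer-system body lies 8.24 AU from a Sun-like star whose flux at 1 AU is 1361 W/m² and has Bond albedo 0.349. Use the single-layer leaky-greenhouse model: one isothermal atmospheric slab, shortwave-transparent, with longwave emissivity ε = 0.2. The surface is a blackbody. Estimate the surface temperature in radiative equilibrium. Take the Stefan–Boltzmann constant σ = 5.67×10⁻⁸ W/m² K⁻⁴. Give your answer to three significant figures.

By the inverse-square law, S = 1361/8.24² = 20.04 W/m².
Effective emission temperature (TOA balance): σT_e⁴ = S(1−α)/4 = 3.262 W/m² → T_e = 87.09 K.
For a single slab of emissivity ε, T_s⁴ = 2T_e⁴/(2−ε); thus T_s = 87.09·(1.111)^(1/4) = 89.42 K.

89.4 K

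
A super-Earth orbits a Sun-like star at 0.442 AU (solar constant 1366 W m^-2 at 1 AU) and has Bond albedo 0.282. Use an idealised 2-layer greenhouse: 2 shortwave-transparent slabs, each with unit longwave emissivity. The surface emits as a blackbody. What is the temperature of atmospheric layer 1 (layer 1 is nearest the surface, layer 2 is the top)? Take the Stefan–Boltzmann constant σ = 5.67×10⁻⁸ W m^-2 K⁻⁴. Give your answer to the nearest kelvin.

Flux at the orbit: S = 1366/(0.442)² = 6992 W m^-2.
The effective emission temperature is T_e = [S(1−α)/(4σ)]^¼ = 385.7 K.
In the N-layer model, layer k (counted from the surface) has T_k = (N+1−k)^(1/4)·T_e.
T_1 = (2)^(1/4)·385.7 = 458.7 K.

459 kelvin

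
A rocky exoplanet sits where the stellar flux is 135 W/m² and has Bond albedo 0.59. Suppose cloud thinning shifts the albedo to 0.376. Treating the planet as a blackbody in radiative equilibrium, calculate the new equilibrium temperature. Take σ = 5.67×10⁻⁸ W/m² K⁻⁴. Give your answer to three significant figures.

139 kelvin

With the new albedo, S(1−α₂)/4 = 21.06 W/m², so T₂ = 138.8 K.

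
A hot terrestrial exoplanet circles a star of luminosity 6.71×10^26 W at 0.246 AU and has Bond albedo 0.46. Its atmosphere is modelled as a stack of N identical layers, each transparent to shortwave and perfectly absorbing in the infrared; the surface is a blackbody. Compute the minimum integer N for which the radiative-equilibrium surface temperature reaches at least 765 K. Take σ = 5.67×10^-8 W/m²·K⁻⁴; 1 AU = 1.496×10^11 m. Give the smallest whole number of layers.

3

Orbital distance: d = 0.246 AU = 3.680×10^10 m.
Spreading L over a sphere of radius d: S = 6.71×10^26/(4π·3.68×10^10²) = 39430 W/m².
Top-of-atmosphere balance: σT_e⁴ = S(1−α)/4 = 5322 W/m² → T_e = 553.5 K.
Need (N+1)T_e⁴ ≥ T_s⁴, i.e. N+1 ≥ (765/553.5)⁴ = 3.649.
The minimum whole number is N = 3.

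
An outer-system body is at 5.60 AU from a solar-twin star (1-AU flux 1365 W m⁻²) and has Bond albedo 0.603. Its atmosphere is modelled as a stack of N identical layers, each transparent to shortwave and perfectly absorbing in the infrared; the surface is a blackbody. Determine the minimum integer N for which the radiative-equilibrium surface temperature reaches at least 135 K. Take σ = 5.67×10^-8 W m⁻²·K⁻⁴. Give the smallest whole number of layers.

Irradiance scales as 1/d², so S = 1365 W m⁻² × (1/5.60)² = 43.53 W m⁻².
Top-of-atmosphere balance: σT_e⁴ = S(1−α)/4 = 4.320 W m⁻² → T_e = 93.43 K.
Since T_s⁴ = (N+1)T_e⁴, we need N ≥ (T_s/T_e)⁴ − 1 = 3.359.
The minimum whole number is N = 4.

4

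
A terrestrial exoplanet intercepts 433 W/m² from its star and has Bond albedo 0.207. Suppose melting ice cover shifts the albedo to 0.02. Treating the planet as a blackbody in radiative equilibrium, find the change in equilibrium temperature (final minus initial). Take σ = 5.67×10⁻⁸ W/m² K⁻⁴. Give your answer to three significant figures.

Initial: T₁ = [S(1−0.207)/(4σ)]^(1/4) = 197.3 K.
After:  T₂ = [433.0·0.98/(4σ)]^(1/4) = 208.0 K.
ΔT = T₂ − T₁ = 10.72 K.

10.7 kelvin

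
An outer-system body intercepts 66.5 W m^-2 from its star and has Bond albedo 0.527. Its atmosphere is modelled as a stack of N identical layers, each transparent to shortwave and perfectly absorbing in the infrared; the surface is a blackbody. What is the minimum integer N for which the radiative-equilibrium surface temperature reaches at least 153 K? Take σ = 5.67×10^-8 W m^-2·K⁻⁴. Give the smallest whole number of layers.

3

OLR = S(1−α)/4 = 7.864 W m^-2; the top layer radiates at T_e = 108.5 K.
T_s = (N+1)^(1/4)·T_e ≥ 153 K requires N+1 ≥ (T_s/T_e)⁴ = (153/108.5)⁴ = 3.951.
The minimum whole number is N = 3.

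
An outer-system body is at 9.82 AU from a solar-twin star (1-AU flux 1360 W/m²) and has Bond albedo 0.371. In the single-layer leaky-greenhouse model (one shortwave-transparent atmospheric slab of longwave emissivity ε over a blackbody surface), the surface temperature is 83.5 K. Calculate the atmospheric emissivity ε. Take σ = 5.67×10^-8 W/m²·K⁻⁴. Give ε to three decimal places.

0.391

Flux at the orbit: S = 1360/(9.82)² = 14.10 W/m².
Effective temperature: T_e = [S(1−α)/(4σ)]^(1/4) = 79.08 K.
T_s⁴ = T_e⁴·2/(2−ε) → ε = 2 − 2(T_e/T_s)⁴ = 2 − 2·(79.08/83.5)⁴ = 0.3908.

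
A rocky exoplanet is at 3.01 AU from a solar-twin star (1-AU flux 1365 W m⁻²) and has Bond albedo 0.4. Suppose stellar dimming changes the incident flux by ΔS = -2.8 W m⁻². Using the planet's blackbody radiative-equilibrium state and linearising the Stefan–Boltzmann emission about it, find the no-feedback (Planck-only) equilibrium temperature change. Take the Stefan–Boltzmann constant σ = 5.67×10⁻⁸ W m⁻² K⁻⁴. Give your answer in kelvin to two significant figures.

-0.66 K

Irradiance scales as 1/d², so S = 1365 W m⁻² × (1/3.01)² = 150.7 W m⁻².
Unperturbed T_e = [150.7·(1−0.4)/(4σ)]^¼ = 141.3 K.
ΔF = Δ[S(1−α)]/4 = (1−0.4)·-2.8/4 = -0.4200 W m⁻².
Linearising σT⁴ gives d(σT⁴)/dT = 4σT_e³ = 0.6398 W m⁻² per K.
ΔT₀ = ΔF/λ_P = -0.4200/0.6398 = -0.656 K.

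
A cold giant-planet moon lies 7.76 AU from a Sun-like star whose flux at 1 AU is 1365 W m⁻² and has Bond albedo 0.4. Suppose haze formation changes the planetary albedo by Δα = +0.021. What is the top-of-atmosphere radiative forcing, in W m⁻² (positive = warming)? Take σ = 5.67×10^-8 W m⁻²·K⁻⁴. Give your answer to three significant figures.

By the inverse-square law, S = 1365/7.76² = 22.67 W m⁻².
The change in absorbed flux is Δ[S(1−α)/4] = −SΔα/4 = -0.1190 W m⁻².

-0.119 W m⁻²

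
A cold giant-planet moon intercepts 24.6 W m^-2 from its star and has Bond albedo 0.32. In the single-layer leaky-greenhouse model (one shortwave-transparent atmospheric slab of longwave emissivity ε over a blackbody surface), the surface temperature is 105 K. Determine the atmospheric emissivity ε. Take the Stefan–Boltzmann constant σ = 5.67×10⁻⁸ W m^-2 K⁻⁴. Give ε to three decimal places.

0.786

Effective temperature: T_e = [S(1−α)/(4σ)]^(1/4) = 92.67 K.
T_s⁴ = T_e⁴·2/(2−ε) → ε = 2 − 2(T_e/T_s)⁴ = 2 − 2·(92.67/105)⁴ = 0.7864.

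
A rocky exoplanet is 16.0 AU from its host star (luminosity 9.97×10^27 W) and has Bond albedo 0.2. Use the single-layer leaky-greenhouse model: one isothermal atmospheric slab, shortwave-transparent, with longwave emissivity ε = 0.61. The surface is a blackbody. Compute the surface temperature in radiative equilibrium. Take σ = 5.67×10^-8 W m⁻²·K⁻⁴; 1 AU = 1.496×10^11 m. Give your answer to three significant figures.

163 kelvin

Orbital distance: d = 16.0 AU = 2.394×10^12 m.
Flux at the orbit: S = L/(4πd²) = 9.97×10^27/(4π·(2.39×10^12)²) = 138.5 W m⁻².
At the top of the atmosphere, σT_e⁴ = S(1−α)/4 = 27.70 W m⁻², giving T_e = 148.7 K.
For a single slab of emissivity ε, T_s⁴ = 2T_e⁴/(2−ε); thus T_s = 148.7·(1.439)^(1/4) = 162.8 K.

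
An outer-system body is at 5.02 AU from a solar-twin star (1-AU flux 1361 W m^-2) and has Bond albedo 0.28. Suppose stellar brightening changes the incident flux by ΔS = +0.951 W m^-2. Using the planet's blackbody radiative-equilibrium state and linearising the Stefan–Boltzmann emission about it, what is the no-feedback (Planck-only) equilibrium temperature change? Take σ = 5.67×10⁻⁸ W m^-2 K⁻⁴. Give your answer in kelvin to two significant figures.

0.50 kelvin

Flux at the orbit: S = 1361/(5.02)² = 54.01 W m^-2.
Unperturbed T_e = [54.01·(1−0.28)/(4σ)]^¼ = 114.4 K.
ΔF = Δ[S(1−α)]/4 = (1−0.28)·+0.951/4 = 0.1712 W m^-2.
Linearising σT⁴ gives d(σT⁴)/dT = 4σT_e³ = 0.3398 W m^-2 per K.
So ΔT₀ = 0.1712/0.3398 = 0.504 K.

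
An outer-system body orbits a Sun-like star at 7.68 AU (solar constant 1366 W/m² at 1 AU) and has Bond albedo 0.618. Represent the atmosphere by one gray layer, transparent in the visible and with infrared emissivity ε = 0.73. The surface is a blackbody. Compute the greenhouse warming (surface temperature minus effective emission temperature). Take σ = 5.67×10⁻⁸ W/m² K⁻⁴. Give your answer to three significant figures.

Flux at the orbit: S = 1366/(7.68)² = 23.16 W/m².
The planet radiates to space at T_e = [S(1−α)/(4σ)]^(1/4) = 79.03 K.
The surface balance (absorbed SW + ε·downward IR = σT_s⁴) with T_a⁴ = T_s⁴/2 reduces to T_s = T_e·[2/(2−ε)]^¼ = 88.53 K.
The atmosphere warms the surface by 9.502 K.

9.50 kelvin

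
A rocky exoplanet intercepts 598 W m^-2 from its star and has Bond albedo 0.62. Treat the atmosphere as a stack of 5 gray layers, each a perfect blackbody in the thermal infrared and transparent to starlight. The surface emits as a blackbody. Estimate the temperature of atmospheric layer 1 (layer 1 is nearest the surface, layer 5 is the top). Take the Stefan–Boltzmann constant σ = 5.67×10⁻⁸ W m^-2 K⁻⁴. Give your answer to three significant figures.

The effective emission temperature is T_e = [S(1−α)/(4σ)]^¼ = 177.9 K.
In the N-layer model, layer k (counted from the surface) has T_k = (N+1−k)^(1/4)·T_e.
With k = 1: T_1 = (5+1−1)^¼·177.9 K = 266.0 K.

266 K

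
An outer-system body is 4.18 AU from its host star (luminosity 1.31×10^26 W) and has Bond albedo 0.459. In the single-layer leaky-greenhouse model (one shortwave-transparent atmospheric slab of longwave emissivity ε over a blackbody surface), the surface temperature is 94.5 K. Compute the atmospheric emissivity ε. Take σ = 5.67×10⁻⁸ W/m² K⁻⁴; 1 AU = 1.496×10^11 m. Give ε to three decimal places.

d = 4.18 × 1.496×10^11 m = 6.253×10^11 m.
Flux at the orbit: S = L/(4πd²) = 1.31×10^26/(4π·(6.25×10^11)²) = 26.66 W/m².
TOA balance gives T_e = 89.30 K.
T_s⁴ = T_e⁴·2/(2−ε) → ε = 2 − 2(T_e/T_s)⁴ = 2 − 2·(89.30/94.5)⁴ = 0.4052.

0.405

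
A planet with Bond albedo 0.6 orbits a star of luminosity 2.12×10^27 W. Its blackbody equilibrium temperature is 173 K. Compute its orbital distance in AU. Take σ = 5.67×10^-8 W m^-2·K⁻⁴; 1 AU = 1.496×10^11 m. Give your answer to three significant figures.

The flux needed for this T is 4σT⁴/(1−0.6) = 507.9 W m^-2.
Then d = [L/(4πS)]^(1/2) = 5.763×10^11 m, i.e. 3.853 AU.

3.85 AU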